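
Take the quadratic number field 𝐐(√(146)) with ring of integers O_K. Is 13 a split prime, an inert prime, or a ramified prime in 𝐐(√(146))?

13 splits in O_K

Since 146 ≢ 1 mod 4, the ring of integers is ℤ[√146] with discriminant 4·146 = 584.
Since gcd(13, 584) = 1 the prime 13 does not ramify.
(146/13) = 3^6 mod 13 = 1, giving Legendre symbol 1.
(146/13) = 1, so 13 splits.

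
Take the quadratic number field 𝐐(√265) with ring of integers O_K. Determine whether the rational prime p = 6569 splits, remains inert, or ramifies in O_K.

d = 265 ≡ 1 (mod 4), so O_K = ℤ[(1+√265)/2] and disc(K) = d = 265.
disc(K) = 265 is not divisible by 6569; 6569 is unramified.
(265/6569) = 265^3284 mod 6569 = 6568, giving Legendre symbol -1.
Legendre symbol -1 ⇒ 6569 is inert.

remains prime (inert)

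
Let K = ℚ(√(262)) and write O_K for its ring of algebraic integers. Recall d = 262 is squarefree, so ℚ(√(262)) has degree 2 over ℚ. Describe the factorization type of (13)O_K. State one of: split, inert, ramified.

Since 262 ≢ 1 mod 4, the ring of integers is ℤ[√262] with discriminant 4·262 = 1048.
disc(K) = 1048 is not divisible by 13; 13 is unramified.
Compute (262/13) via Euler: 2^((13-1)/2) mod 13 = 12, so (262/13) = -1.
Legendre symbol -1 ⇒ 13 is inert.

13 remains inert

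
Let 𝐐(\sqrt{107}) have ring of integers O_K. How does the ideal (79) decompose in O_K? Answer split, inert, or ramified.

d = 107 ≡ 3 (mod 4), so O_K = ℤ[√107] and disc(K) = 4d = 428.
disc(K) = 428 is not divisible by 79; 79 is unramified.
(107/79) = 28^39 mod 79 = 78, giving Legendre symbol -1.
(107/79) = -1, so 79 is inert.

remains prime (inert)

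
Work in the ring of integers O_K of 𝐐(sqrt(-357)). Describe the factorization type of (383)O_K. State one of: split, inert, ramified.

remains prime (inert)

-357 mod 4 = 3, hence disc K = 4·(-357) = -1428 and O_K = ℤ[√-357].
disc(K) = -1428 is not divisible by 383; 383 is unramified.
(-357/383) = 26^191 mod 383 = 382, giving Legendre symbol -1.
d is a non-residue mod p, hence 383 remains inert in O_K.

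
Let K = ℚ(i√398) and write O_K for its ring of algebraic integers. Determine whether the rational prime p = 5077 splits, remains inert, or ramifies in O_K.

d = -398 ≡ 2 (mod 4), so O_K = ℤ[√-398] and disc(K) = 4d = -1592.
Since gcd(5077, -1592) = 1 the prime 5077 does not ramify.
Legendre symbol by Euler's criterion: (-398/5077) ≡ (-398)^2538 ≡ 5076 (mod 5077), i.e. (-398/5077) = -1.
Legendre symbol -1 ⇒ 5077 is inert.

inert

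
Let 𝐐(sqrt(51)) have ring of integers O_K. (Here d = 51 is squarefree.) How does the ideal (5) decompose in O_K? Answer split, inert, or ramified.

Since 51 ≢ 1 mod 4, the ring of integers is ℤ[√51] with discriminant 4·51 = 204.
Since gcd(5, 204) = 1 the prime 5 does not ramify.
Euler's criterion: 51^2 mod 5 = 1. Thus (51|5) = 1.
d is a quadratic residue mod p, hence 5 splits in O_K.

split — (5) = 𝔭₁𝔭₂ with 𝔭₁ ≠ 𝔭₂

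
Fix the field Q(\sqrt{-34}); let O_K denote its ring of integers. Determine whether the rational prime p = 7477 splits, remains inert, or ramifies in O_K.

Since -34 ≢ 1 mod 4, the ring of integers is ℤ[√-34] with discriminant 4·(-34) = -136.
Since gcd(7477, -136) = 1 the prime 7477 does not ramify.
Compute (-34/7477) via Euler: 7443^((7477-1)/2) mod 7477 = 1, so (-34/7477) = 1.
d is a quadratic residue mod p, hence 7477 splits in O_K.

7477 splits in O_K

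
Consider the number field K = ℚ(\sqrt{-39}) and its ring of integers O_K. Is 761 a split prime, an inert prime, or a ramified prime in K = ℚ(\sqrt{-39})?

p splits

d = -39 ≡ 1 (mod 4), so O_K = ℤ[(1+√-39)/2] and disc(K) = d = -39.
761 ∤ -39, so 761 is unramified.
Compute (-39/761) via Euler: 722^((761-1)/2) mod 761 = 1, so (-39/761) = 1.
d is a quadratic residue mod p, hence 761 splits in O_K.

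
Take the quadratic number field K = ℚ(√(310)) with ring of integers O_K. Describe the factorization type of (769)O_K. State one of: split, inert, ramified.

p splits

d = 310 ≡ 2 (mod 4), so O_K = ℤ[√310] and disc(K) = 4d = 1240.
Since gcd(769, 1240) = 1 the prime 769 does not ramify.
Euler's criterion: 310^384 mod 769 = 1. Thus (310|769) = 1.
(310/769) = 1, so 769 splits.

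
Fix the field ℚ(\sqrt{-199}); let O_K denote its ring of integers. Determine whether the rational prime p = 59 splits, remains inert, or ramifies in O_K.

Since -199 ≡ 1 mod 4, the ring of integers is ℤ[(1+√-199)/2] with discriminant -199.
59 ∤ -199, so 59 is unramified.
(-199/59) = 37^29 mod 59 = 58, giving Legendre symbol -1.
(-199/59) = -1, so 59 is inert.

inert — (59) stays prime in O_K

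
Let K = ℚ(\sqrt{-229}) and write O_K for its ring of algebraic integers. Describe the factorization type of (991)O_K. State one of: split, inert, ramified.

inert

d = -229 ≡ 3 (mod 4), so O_K = ℤ[√-229] and disc(K) = 4d = -916.
991 ∤ -916, so 991 is unramified.
Compute (-229/991) via Euler: 762^((991-1)/2) mod 991 = 990, so (-229/991) = -1.
(-229/991) = -1, so 991 is inert.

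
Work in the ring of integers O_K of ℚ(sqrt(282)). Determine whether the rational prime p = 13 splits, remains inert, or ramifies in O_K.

split — (13) = 𝔭₁𝔭₂ with 𝔭₁ ≠ 𝔭₂

d = 282 ≡ 2 (mod 4), so O_K = ℤ[√282] and disc(K) = 4d = 1128.
Since gcd(13, 1128) = 1 the prime 13 does not ramify.
Euler's criterion: 282^6 mod 13 = 1. Thus (282|13) = 1.
(282/13) = 1, so 13 splits.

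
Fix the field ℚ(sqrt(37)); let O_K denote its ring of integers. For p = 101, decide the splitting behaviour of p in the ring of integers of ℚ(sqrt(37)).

37 mod 4 = 1, hence disc K = 37 and O_K = ℤ[(1+√37)/2].
Since gcd(101, 37) = 1 the prime 101 does not ramify.
Legendre symbol by Euler's criterion: (37/101) ≡ 37^50 ≡ 1 (mod 101), i.e. (37/101) = 1.
(37/101) = 1, so 101 splits.

101 splits in O_K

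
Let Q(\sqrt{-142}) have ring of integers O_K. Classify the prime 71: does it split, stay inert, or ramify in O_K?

ramified

d = -142 ≡ 2 (mod 4), so O_K = ℤ[√-142] and disc(K) = 4d = -568.
Ramification test: 71 | -568. The prime 71 ramifies in K.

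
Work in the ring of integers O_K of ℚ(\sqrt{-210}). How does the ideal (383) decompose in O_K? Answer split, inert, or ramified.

Since -210 ≢ 1 mod 4, the ring of integers is ℤ[√-210] with discriminant 4·(-210) = -840.
383 ∤ -840, so 383 is unramified.
Euler's criterion: (-210)^191 mod 383 = 1. Thus (-210|383) = 1.
(-210/383) = 1, so 383 splits.

p splits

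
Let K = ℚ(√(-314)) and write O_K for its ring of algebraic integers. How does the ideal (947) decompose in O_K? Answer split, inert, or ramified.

d = -314 ≡ 2 (mod 4), so O_K = ℤ[√-314] and disc(K) = 4d = -1256.
Since gcd(947, -1256) = 1 the prime 947 does not ramify.
Compute (-314/947) via Euler: 633^((947-1)/2) mod 947 = 946, so (-314/947) = -1.
Legendre symbol -1 ⇒ 947 is inert.

inert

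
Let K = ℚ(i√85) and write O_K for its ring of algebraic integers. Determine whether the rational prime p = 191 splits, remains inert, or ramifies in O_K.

d = -85 ≡ 3 (mod 4), so O_K = ℤ[√-85] and disc(K) = 4d = -340.
191 ∤ -340, so 191 is unramified.
(-85/191) = 106^95 mod 191 = 190, giving Legendre symbol -1.
Legendre symbol -1 ⇒ 191 is inert.

inert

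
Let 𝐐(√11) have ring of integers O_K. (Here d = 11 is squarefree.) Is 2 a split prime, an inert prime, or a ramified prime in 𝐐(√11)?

ramified

Since 11 ≢ 1 mod 4, the ring of integers is ℤ[√11] with discriminant 4·11 = 44.
2 divides disc(K) = 44, so 2 ramifies.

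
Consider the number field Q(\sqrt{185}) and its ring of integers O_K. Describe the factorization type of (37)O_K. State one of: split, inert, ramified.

ramified — (37) = 𝔭²

Since 185 ≡ 1 mod 4, the ring of integers is ℤ[(1+√185)/2] with discriminant 185.
37 divides disc(K) = 185, so 37 ramifies.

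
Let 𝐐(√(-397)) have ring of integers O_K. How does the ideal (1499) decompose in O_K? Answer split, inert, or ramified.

d = -397 ≡ 3 (mod 4), so O_K = ℤ[√-397] and disc(K) = 4d = -1588.
disc(K) = -1588 is not divisible by 1499; 1499 is unramified.
(-397/1499) = 1102^749 mod 1499 = 1, giving Legendre symbol 1.
(-397/1499) = 1, so 1499 splits.

split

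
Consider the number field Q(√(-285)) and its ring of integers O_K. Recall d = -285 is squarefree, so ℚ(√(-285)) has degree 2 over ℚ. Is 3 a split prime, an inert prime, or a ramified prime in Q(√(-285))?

Since -285 ≢ 1 mod 4, the ring of integers is ℤ[√-285] with discriminant 4·(-285) = -1140.
disc(K) = -1140 = 3·(-380), so p = 3 is ramified.

ramified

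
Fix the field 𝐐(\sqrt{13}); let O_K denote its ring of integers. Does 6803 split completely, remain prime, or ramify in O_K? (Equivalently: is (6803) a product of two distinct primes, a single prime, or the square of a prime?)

Since 13 ≡ 1 mod 4, the ring of integers is ℤ[(1+√13)/2] with discriminant 13.
disc(K) = 13 is not divisible by 6803; 6803 is unramified.
Legendre symbol by Euler's criterion: (13/6803) ≡ 13^3401 ≡ 1 (mod 6803), i.e. (13/6803) = 1.
(13/6803) = 1, so 6803 splits.

p splits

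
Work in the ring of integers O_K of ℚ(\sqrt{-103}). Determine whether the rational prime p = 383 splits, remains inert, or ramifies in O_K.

inert — (383) stays prime in O_K

Since -103 ≡ 1 mod 4, the ring of integers is ℤ[(1+√-103)/2] with discriminant -103.
Since gcd(383, -103) = 1 the prime 383 does not ramify.
Legendre symbol by Euler's criterion: (-103/383) ≡ (-103)^191 ≡ 382 (mod 383), i.e. (-103/383) = -1.
d is a non-residue mod p, hence 383 remains inert in O_K.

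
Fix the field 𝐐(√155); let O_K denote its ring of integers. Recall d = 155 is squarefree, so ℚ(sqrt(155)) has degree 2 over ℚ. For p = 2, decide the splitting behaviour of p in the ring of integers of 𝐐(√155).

p ramifies

Since 155 ≢ 1 mod 4, the ring of integers is ℤ[√155] with discriminant 4·155 = 620.
disc(K) = 620 = 2·310, so p = 2 is ramified.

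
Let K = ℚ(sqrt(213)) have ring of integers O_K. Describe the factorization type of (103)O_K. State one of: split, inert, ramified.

split — (103) = 𝔭₁𝔭₂ with 𝔭₁ ≠ 𝔭₂

d = 213 ≡ 1 (mod 4), so O_K = ℤ[(1+√213)/2] and disc(K) = d = 213.
Since gcd(103, 213) = 1 the prime 103 does not ramify.
Euler's criterion: 213^51 mod 103 = 1. Thus (213|103) = 1.
Legendre symbol 1 ⇒ 103 is split.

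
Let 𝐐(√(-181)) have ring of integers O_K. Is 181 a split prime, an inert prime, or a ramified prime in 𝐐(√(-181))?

-181 mod 4 = 3, hence disc K = 4·(-181) = -724 and O_K = ℤ[√-181].
Ramification test: 181 | -724. The prime 181 ramifies in K.

ramified — (181) = 𝔭²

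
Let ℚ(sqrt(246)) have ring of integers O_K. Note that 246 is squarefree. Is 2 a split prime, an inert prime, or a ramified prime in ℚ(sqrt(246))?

246 mod 4 = 2, hence disc K = 4·246 = 984 and O_K = ℤ[√246].
Ramification test: 2 | 984. The prime 2 ramifies in K.

ramified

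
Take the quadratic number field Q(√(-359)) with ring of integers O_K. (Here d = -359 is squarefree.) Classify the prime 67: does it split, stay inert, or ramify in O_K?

remains prime (inert)

Since -359 ≡ 1 mod 4, the ring of integers is ℤ[(1+√-359)/2] with discriminant -359.
Since gcd(67, -359) = 1 the prime 67 does not ramify.
Compute (-359/67) via Euler: 43^((67-1)/2) mod 67 = 66, so (-359/67) = -1.
(-359/67) = -1, so 67 is inert.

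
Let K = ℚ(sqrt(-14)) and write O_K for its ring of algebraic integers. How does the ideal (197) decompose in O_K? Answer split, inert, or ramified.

Since -14 ≢ 1 mod 4, the ring of integers is ℤ[√-14] with discriminant 4·(-14) = -56.
Since gcd(197, -56) = 1 the prime 197 does not ramify.
Legendre symbol by Euler's criterion: (-14/197) ≡ (-14)^98 ≡ 196 (mod 197), i.e. (-14/197) = -1.
d is a non-residue mod p, hence 197 remains inert in O_K.

remains prime (inert)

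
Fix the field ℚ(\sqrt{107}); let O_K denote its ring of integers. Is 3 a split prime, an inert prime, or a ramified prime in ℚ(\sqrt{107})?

d = 107 ≡ 3 (mod 4), so O_K = ℤ[√107] and disc(K) = 4d = 428.
3 ∤ 428, so 3 is unramified.
Euler's criterion: 107^1 mod 3 = 2. Thus (107|3) = -1.
Legendre symbol -1 ⇒ 3 is inert.

inert — (3) stays prime in O_K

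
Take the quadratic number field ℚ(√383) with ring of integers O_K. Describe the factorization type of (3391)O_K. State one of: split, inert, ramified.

p splits

Since 383 ≢ 1 mod 4, the ring of integers is ℤ[√383] with discriminant 4·383 = 1532.
disc(K) = 1532 is not divisible by 3391; 3391 is unramified.
Legendre symbol by Euler's criterion: (383/3391) ≡ 383^1695 ≡ 1 (mod 3391), i.e. (383/3391) = 1.
(383/3391) = 1, so 3391 splits.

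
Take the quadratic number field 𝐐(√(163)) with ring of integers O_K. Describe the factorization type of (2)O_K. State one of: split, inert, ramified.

Since 163 ≢ 1 mod 4, the ring of integers is ℤ[√163] with discriminant 4·163 = 652.
disc(K) = 652 = 2·326, so p = 2 is ramified.

ramified — (2) = 𝔭²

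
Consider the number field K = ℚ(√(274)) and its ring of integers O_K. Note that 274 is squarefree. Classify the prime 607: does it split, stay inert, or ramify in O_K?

split

d = 274 ≡ 2 (mod 4), so O_K = ℤ[√274] and disc(K) = 4d = 1096.
Since gcd(607, 1096) = 1 the prime 607 does not ramify.
Euler's criterion: 274^303 mod 607 = 1. Thus (274|607) = 1.
d is a quadratic residue mod p, hence 607 splits in O_K.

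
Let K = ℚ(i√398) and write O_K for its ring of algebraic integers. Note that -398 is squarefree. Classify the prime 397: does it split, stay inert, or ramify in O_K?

splits completely

Since -398 ≢ 1 mod 4, the ring of integers is ℤ[√-398] with discriminant 4·(-398) = -1592.
Since gcd(397, -1592) = 1 the prime 397 does not ramify.
Legendre symbol by Euler's criterion: (-398/397) ≡ (-398)^198 ≡ 1 (mod 397), i.e. (-398/397) = 1.
Legendre symbol 1 ⇒ 397 is split.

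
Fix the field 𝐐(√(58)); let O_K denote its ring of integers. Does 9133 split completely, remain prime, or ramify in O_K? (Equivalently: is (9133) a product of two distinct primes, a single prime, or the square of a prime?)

9133 splits in O_K

d = 58 ≡ 2 (mod 4), so O_K = ℤ[√58] and disc(K) = 4d = 232.
9133 ∤ 232, so 9133 is unramified.
Euler's criterion: 58^4566 mod 9133 = 1. Thus (58|9133) = 1.
(58/9133) = 1, so 9133 splits.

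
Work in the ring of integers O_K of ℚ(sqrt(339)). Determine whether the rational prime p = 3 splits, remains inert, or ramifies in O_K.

d = 339 ≡ 3 (mod 4), so O_K = ℤ[√339] and disc(K) = 4d = 1356.
disc(K) = 1356 = 3·452, so p = 3 is ramified.

3 is ramified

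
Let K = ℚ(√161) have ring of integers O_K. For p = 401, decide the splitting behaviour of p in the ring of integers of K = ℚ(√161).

inert

161 mod 4 = 1, hence disc K = 161 and O_K = ℤ[(1+√161)/2].
Since gcd(401, 161) = 1 the prime 401 does not ramify.
Compute (161/401) via Euler: 161^((401-1)/2) mod 401 = 400, so (161/401) = -1.
(161/401) = -1, so 401 is inert.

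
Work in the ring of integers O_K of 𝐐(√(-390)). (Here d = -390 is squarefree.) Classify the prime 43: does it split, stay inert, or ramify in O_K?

split

Since -390 ≢ 1 mod 4, the ring of integers is ℤ[√-390] with discriminant 4·(-390) = -1560.
Since gcd(43, -1560) = 1 the prime 43 does not ramify.
Euler's criterion: (-390)^21 mod 43 = 1. Thus (-390|43) = 1.
Legendre symbol 1 ⇒ 43 is split.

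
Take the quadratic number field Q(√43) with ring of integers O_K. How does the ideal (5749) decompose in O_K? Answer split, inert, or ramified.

43 mod 4 = 3, hence disc K = 4·43 = 172 and O_K = ℤ[√43].
5749 ∤ 172, so 5749 is unramified.
Legendre symbol by Euler's criterion: (43/5749) ≡ 43^2874 ≡ 5748 (mod 5749), i.e. (43/5749) = -1.
d is a non-residue mod p, hence 5749 remains inert in O_K.

remains prime (inert)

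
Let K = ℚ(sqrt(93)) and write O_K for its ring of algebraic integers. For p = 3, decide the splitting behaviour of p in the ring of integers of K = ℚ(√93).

ramifies in O_K

d = 93 ≡ 1 (mod 4), so O_K = ℤ[(1+√93)/2] and disc(K) = d = 93.
disc(K) = 93 = 3·31, so p = 3 is ramified.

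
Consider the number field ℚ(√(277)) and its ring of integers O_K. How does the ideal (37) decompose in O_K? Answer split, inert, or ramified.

d = 277 ≡ 1 (mod 4), so O_K = ℤ[(1+√277)/2] and disc(K) = d = 277.
disc(K) = 277 is not divisible by 37; 37 is unramified.
Compute (277/37) via Euler: 18^((37-1)/2) mod 37 = 36, so (277/37) = -1.
Legendre symbol -1 ⇒ 37 is inert.

37 remains inert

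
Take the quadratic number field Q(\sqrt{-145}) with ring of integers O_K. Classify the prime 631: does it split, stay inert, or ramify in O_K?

Since -145 ≢ 1 mod 4, the ring of integers is ℤ[√-145] with discriminant 4·(-145) = -580.
631 ∤ -580, so 631 is unramified.
(-145/631) = 486^315 mod 631 = 630, giving Legendre symbol -1.
d is a non-residue mod p, hence 631 remains inert in O_K.

remains prime (inert)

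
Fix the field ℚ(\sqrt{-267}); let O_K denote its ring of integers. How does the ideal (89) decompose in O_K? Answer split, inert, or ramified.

p ramifies

Since -267 ≡ 1 mod 4, the ring of integers is ℤ[(1+√-267)/2] with discriminant -267.
disc(K) = -267 = 89·(-3), so p = 89 is ramified.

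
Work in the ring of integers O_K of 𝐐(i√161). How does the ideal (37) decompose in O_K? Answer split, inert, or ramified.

inert

d = -161 ≡ 3 (mod 4), so O_K = ℤ[√-161] and disc(K) = 4d = -644.
Since gcd(37, -644) = 1 the prime 37 does not ramify.
Compute (-161/37) via Euler: 24^((37-1)/2) mod 37 = 36, so (-161/37) = -1.
(-161/37) = -1, so 37 is inert.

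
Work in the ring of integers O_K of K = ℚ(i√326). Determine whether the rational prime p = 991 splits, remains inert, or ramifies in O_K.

-326 mod 4 = 2, hence disc K = 4·(-326) = -1304 and O_K = ℤ[√-326].
Since gcd(991, -1304) = 1 the prime 991 does not ramify.
Legendre symbol by Euler's criterion: (-326/991) ≡ (-326)^495 ≡ 990 (mod 991), i.e. (-326/991) = -1.
Legendre symbol -1 ⇒ 991 is inert.

inert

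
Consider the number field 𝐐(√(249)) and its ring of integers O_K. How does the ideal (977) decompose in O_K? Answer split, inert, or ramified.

977 remains inert

d = 249 ≡ 1 (mod 4), so O_K = ℤ[(1+√249)/2] and disc(K) = d = 249.
disc(K) = 249 is not divisible by 977; 977 is unramified.
Euler's criterion: 249^488 mod 977 = 976. Thus (249|977) = -1.
Legendre symbol -1 ⇒ 977 is inert.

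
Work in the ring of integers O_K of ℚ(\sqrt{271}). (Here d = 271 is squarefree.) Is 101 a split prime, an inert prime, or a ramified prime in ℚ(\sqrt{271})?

d = 271 ≡ 3 (mod 4), so O_K = ℤ[√271] and disc(K) = 4d = 1084.
disc(K) = 1084 is not divisible by 101; 101 is unramified.
Legendre symbol by Euler's criterion: (271/101) ≡ 271^50 ≡ 100 (mod 101), i.e. (271/101) = -1.
Legendre symbol -1 ⇒ 101 is inert.

101 remains inert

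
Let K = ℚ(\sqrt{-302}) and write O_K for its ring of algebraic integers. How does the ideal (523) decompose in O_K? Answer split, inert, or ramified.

523 splits in O_K

Since -302 ≢ 1 mod 4, the ring of integers is ℤ[√-302] with discriminant 4·(-302) = -1208.
disc(K) = -1208 is not divisible by 523; 523 is unramified.
Euler's criterion: (-302)^261 mod 523 = 1. Thus (-302|523) = 1.
Legendre symbol 1 ⇒ 523 is split.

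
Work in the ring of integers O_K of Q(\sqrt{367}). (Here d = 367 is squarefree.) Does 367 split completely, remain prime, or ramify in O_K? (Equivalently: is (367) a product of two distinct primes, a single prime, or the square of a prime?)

ramified

367 mod 4 = 3, hence disc K = 4·367 = 1468 and O_K = ℤ[√367].
disc(K) = 1468 = 367·4, so p = 367 is ramified.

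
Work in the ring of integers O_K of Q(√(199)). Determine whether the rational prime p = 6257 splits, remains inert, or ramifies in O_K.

6257 remains inert

d = 199 ≡ 3 (mod 4), so O_K = ℤ[√199] and disc(K) = 4d = 796.
Since gcd(6257, 796) = 1 the prime 6257 does not ramify.
Euler's criterion: 199^3128 mod 6257 = 6256. Thus (199|6257) = -1.
d is a non-residue mod p, hence 6257 remains inert in O_K.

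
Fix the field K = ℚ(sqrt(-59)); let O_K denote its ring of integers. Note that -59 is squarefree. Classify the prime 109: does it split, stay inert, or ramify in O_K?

inert

d = -59 ≡ 1 (mod 4), so O_K = ℤ[(1+√-59)/2] and disc(K) = d = -59.
disc(K) = -59 is not divisible by 109; 109 is unramified.
Euler's criterion: (-59)^54 mod 109 = 108. Thus (-59|109) = -1.
d is a non-residue mod p, hence 109 remains inert in O_K.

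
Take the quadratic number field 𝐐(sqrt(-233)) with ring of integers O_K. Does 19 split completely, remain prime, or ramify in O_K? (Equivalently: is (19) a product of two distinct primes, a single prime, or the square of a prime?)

Since -233 ≢ 1 mod 4, the ring of integers is ℤ[√-233] with discriminant 4·(-233) = -932.
19 ∤ -932, so 19 is unramified.
Euler's criterion: (-233)^9 mod 19 = 18. Thus (-233|19) = -1.
(-233/19) = -1, so 19 is inert.

remains prime (inert)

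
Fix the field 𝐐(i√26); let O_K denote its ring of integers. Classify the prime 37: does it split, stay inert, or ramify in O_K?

-26 mod 4 = 2, hence disc K = 4·(-26) = -104 and O_K = ℤ[√-26].
Since gcd(37, -104) = 1 the prime 37 does not ramify.
Legendre symbol by Euler's criterion: (-26/37) ≡ (-26)^18 ≡ 1 (mod 37), i.e. (-26/37) = 1.
(-26/37) = 1, so 37 splits.

splits completely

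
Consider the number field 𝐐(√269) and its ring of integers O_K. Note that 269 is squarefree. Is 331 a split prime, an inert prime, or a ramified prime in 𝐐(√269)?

split — (331) = 𝔭₁𝔭₂ with 𝔭₁ ≠ 𝔭₂

d = 269 ≡ 1 (mod 4), so O_K = ℤ[(1+√269)/2] and disc(K) = d = 269.
Since gcd(331, 269) = 1 the prime 331 does not ramify.
(269/331) = 269^165 mod 331 = 1, giving Legendre symbol 1.
d is a quadratic residue mod p, hence 331 splits in O_K.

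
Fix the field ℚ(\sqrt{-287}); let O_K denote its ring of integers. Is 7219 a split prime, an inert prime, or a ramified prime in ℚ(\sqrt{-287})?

-287 mod 4 = 1, hence disc K = -287 and O_K = ℤ[(1+√-287)/2].
disc(K) = -287 is not divisible by 7219; 7219 is unramified.
Legendre symbol by Euler's criterion: (-287/7219) ≡ (-287)^3609 ≡ 7218 (mod 7219), i.e. (-287/7219) = -1.
d is a non-residue mod p, hence 7219 remains inert in O_K.

inert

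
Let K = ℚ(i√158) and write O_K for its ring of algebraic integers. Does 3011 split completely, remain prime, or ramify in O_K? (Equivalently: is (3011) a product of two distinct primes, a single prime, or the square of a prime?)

inert — (3011) stays prime in O_K

d = -158 ≡ 2 (mod 4), so O_K = ℤ[√-158] and disc(K) = 4d = -632.
3011 ∤ -632, so 3011 is unramified.
Legendre symbol by Euler's criterion: (-158/3011) ≡ (-158)^1505 ≡ 3010 (mod 3011), i.e. (-158/3011) = -1.
(-158/3011) = -1, so 3011 is inert.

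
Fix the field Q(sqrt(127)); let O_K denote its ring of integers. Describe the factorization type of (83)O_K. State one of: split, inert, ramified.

split — (83) = 𝔭₁𝔭₂ with 𝔭₁ ≠ 𝔭₂

d = 127 ≡ 3 (mod 4), so O_K = ℤ[√127] and disc(K) = 4d = 508.
Since gcd(83, 508) = 1 the prime 83 does not ramify.
Euler's criterion: 127^41 mod 83 = 1. Thus (127|83) = 1.
Legendre symbol 1 ⇒ 83 is split.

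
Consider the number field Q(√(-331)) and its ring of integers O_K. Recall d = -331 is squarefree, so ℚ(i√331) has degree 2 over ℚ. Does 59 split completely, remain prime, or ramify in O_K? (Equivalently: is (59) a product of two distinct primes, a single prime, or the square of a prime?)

p is inert

-331 mod 4 = 1, hence disc K = -331 and O_K = ℤ[(1+√-331)/2].
disc(K) = -331 is not divisible by 59; 59 is unramified.
(-331/59) = 23^29 mod 59 = 58, giving Legendre symbol -1.
(-331/59) = -1, so 59 is inert.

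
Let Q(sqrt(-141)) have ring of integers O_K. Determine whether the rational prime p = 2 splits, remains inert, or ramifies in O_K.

-141 mod 4 = 3, hence disc K = 4·(-141) = -564 and O_K = ℤ[√-141].
disc(K) = -564 = 2·(-282), so p = 2 is ramified.

ramified — (2) = 𝔭²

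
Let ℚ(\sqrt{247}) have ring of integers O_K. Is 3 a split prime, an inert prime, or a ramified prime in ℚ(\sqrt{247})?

split — (3) = 𝔭₁𝔭₂ with 𝔭₁ ≠ 𝔭₂

d = 247 ≡ 3 (mod 4), so O_K = ℤ[√247] and disc(K) = 4d = 988.
Since gcd(3, 988) = 1 the prime 3 does not ramify.
Legendre symbol by Euler's criterion: (247/3) ≡ 247^1 ≡ 1 (mod 3), i.e. (247/3) = 1.
(247/3) = 1, so 3 splits.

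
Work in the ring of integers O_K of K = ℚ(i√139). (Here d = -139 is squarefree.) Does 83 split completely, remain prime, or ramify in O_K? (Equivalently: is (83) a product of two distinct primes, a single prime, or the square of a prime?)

p splits

-139 mod 4 = 1, hence disc K = -139 and O_K = ℤ[(1+√-139)/2].
Since gcd(83, -139) = 1 the prime 83 does not ramify.
(-139/83) = 27^41 mod 83 = 1, giving Legendre symbol 1.
d is a quadratic residue mod p, hence 83 splits in O_K.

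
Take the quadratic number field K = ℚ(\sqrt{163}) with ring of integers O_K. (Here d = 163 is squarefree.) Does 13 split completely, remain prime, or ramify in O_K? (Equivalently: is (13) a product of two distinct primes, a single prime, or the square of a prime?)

163 mod 4 = 3, hence disc K = 4·163 = 652 and O_K = ℤ[√163].
disc(K) = 652 is not divisible by 13; 13 is unramified.
Euler's criterion: 163^6 mod 13 = 12. Thus (163|13) = -1.
Legendre symbol -1 ⇒ 13 is inert.

p is inert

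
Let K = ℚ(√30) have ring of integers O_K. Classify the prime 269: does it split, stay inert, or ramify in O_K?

split — (269) = 𝔭₁𝔭₂ with 𝔭₁ ≠ 𝔭₂

d = 30 ≡ 2 (mod 4), so O_K = ℤ[√30] and disc(K) = 4d = 120.
Since gcd(269, 120) = 1 the prime 269 does not ramify.
Legendre symbol by Euler's criterion: (30/269) ≡ 30^134 ≡ 1 (mod 269), i.e. (30/269) = 1.
(30/269) = 1, so 269 splits.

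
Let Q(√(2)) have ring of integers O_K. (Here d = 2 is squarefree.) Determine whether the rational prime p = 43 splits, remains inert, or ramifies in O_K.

Since 2 ≢ 1 mod 4, the ring of integers is ℤ[√2] with discriminant 4·2 = 8.
Since gcd(43, 8) = 1 the prime 43 does not ramify.
(2/43) = 2^21 mod 43 = 42, giving Legendre symbol -1.
Legendre symbol -1 ⇒ 43 is inert.

inert — (43) stays prime in O_K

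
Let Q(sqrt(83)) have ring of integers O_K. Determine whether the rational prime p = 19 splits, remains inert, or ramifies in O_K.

Since 83 ≢ 1 mod 4, the ring of integers is ℤ[√83] with discriminant 4·83 = 332.
disc(K) = 332 is not divisible by 19; 19 is unramified.
(83/19) = 7^9 mod 19 = 1, giving Legendre symbol 1.
d is a quadratic residue mod p, hence 19 splits in O_K.

split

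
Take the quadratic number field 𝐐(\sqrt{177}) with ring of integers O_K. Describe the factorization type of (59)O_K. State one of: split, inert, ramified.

ramified — (59) = 𝔭²

d = 177 ≡ 1 (mod 4), so O_K = ℤ[(1+√177)/2] and disc(K) = d = 177.
disc(K) = 177 = 59·3, so p = 59 is ramified.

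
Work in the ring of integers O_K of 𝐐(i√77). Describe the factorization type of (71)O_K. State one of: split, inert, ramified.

d = -77 ≡ 3 (mod 4), so O_K = ℤ[√-77] and disc(K) = 4d = -308.
disc(K) = -308 is not divisible by 71; 71 is unramified.
Legendre symbol by Euler's criterion: (-77/71) ≡ (-77)^35 ≡ 70 (mod 71), i.e. (-77/71) = -1.
(-77/71) = -1, so 71 is inert.

inert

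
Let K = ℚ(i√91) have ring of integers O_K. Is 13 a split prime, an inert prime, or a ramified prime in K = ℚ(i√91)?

ramified — (13) = 𝔭²

-91 mod 4 = 1, hence disc K = -91 and O_K = ℤ[(1+√-91)/2].
Ramification test: 13 | -91. The prime 13 ramifies in K.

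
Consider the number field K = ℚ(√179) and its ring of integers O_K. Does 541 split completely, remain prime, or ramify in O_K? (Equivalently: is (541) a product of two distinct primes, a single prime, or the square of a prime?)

d = 179 ≡ 3 (mod 4), so O_K = ℤ[√179] and disc(K) = 4d = 716.
Since gcd(541, 716) = 1 the prime 541 does not ramify.
(179/541) = 179^270 mod 541 = 1, giving Legendre symbol 1.
Legendre symbol 1 ⇒ 541 is split.

split — (541) = 𝔭₁𝔭₂ with 𝔭₁ ≠ 𝔭₂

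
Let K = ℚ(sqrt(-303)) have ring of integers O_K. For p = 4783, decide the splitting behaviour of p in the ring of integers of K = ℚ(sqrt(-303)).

split — (4783) = 𝔭₁𝔭₂ with 𝔭₁ ≠ 𝔭₂

-303 mod 4 = 1, hence disc K = -303 and O_K = ℤ[(1+√-303)/2].
4783 ∤ -303, so 4783 is unramified.
Compute (-303/4783) via Euler: 4480^((4783-1)/2) mod 4783 = 1, so (-303/4783) = 1.
Legendre symbol 1 ⇒ 4783 is split.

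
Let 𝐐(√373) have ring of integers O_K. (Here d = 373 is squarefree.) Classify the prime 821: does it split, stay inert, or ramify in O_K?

split — (821) = 𝔭₁𝔭₂ with 𝔭₁ ≠ 𝔭₂

373 mod 4 = 1, hence disc K = 373 and O_K = ℤ[(1+√373)/2].
disc(K) = 373 is not divisible by 821; 821 is unramified.
Compute (373/821) via Euler: 373^((821-1)/2) mod 821 = 1, so (373/821) = 1.
Legendre symbol 1 ⇒ 821 is split.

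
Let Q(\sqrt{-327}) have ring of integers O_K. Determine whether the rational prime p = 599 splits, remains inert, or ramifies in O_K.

599 splits in O_K

Since -327 ≡ 1 mod 4, the ring of integers is ℤ[(1+√-327)/2] with discriminant -327.
disc(K) = -327 is not divisible by 599; 599 is unramified.
Euler's criterion: (-327)^299 mod 599 = 1. Thus (-327|599) = 1.
d is a quadratic residue mod p, hence 599 splits in O_K.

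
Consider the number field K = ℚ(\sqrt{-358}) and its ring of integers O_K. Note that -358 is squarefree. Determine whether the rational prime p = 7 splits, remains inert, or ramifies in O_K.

7 remains inert

Since -358 ≢ 1 mod 4, the ring of integers is ℤ[√-358] with discriminant 4·(-358) = -1432.
Since gcd(7, -1432) = 1 the prime 7 does not ramify.
Legendre symbol by Euler's criterion: (-358/7) ≡ (-358)^3 ≡ 6 (mod 7), i.e. (-358/7) = -1.
d is a non-residue mod p, hence 7 remains inert in O_K.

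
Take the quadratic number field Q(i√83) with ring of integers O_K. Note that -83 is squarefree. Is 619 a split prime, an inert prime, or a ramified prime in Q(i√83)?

p splits

d = -83 ≡ 1 (mod 4), so O_K = ℤ[(1+√-83)/2] and disc(K) = d = -83.
619 ∤ -83, so 619 is unramified.
Euler's criterion: (-83)^309 mod 619 = 1. Thus (-83|619) = 1.
(-83/619) = 1, so 619 splits.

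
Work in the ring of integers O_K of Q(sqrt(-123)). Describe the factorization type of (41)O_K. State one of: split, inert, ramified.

ramified — (41) = 𝔭²

Since -123 ≡ 1 mod 4, the ring of integers is ℤ[(1+√-123)/2] with discriminant -123.
Ramification test: 41 | -123. The prime 41 ramifies in K.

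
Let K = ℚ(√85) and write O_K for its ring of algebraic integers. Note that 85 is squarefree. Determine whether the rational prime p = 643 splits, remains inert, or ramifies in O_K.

Since 85 ≡ 1 mod 4, the ring of integers is ℤ[(1+√85)/2] with discriminant 85.
Since gcd(643, 85) = 1 the prime 643 does not ramify.
Legendre symbol by Euler's criterion: (85/643) ≡ 85^321 ≡ 1 (mod 643), i.e. (85/643) = 1.
(85/643) = 1, so 643 splits.

splits completely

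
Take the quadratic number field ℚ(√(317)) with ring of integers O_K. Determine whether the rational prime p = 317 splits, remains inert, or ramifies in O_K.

ramified

d = 317 ≡ 1 (mod 4), so O_K = ℤ[(1+√317)/2] and disc(K) = d = 317.
disc(K) = 317 = 317·1, so p = 317 is ramified.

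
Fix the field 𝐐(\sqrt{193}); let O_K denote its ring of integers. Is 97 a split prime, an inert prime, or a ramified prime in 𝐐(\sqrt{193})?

Since 193 ≡ 1 mod 4, the ring of integers is ℤ[(1+√193)/2] with discriminant 193.
97 ∤ 193, so 97 is unramified.
(193/97) = 96^48 mod 97 = 1, giving Legendre symbol 1.
Legendre symbol 1 ⇒ 97 is split.

split — (97) = 𝔭₁𝔭₂ with 𝔭₁ ≠ 𝔭₂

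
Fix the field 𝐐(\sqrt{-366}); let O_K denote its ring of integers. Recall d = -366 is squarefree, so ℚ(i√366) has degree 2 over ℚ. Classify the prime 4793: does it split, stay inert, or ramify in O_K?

p splits

d = -366 ≡ 2 (mod 4), so O_K = ℤ[√-366] and disc(K) = 4d = -1464.
Since gcd(4793, -1464) = 1 the prime 4793 does not ramify.
Legendre symbol by Euler's criterion: (-366/4793) ≡ (-366)^2396 ≡ 1 (mod 4793), i.e. (-366/4793) = 1.
(-366/4793) = 1, so 4793 splits.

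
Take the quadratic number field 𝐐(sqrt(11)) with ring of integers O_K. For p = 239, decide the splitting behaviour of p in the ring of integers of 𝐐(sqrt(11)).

d = 11 ≡ 3 (mod 4), so O_K = ℤ[√11] and disc(K) = 4d = 44.
disc(K) = 44 is not divisible by 239; 239 is unramified.
Compute (11/239) via Euler: 11^((239-1)/2) mod 239 = 1, so (11/239) = 1.
Legendre symbol 1 ⇒ 239 is split.

p splits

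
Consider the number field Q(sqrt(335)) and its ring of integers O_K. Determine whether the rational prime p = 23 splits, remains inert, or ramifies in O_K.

335 mod 4 = 3, hence disc K = 4·335 = 1340 and O_K = ℤ[√335].
Since gcd(23, 1340) = 1 the prime 23 does not ramify.
Euler's criterion: 335^11 mod 23 = 1. Thus (335|23) = 1.
(335/23) = 1, so 23 splits.

p splits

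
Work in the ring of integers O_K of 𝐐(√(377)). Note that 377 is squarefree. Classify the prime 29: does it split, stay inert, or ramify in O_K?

377 mod 4 = 1, hence disc K = 377 and O_K = ℤ[(1+√377)/2].
Ramification test: 29 | 377. The prime 29 ramifies in K.

ramified — (29) = 𝔭²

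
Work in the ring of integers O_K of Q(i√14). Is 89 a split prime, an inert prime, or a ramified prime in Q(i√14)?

Since -14 ≢ 1 mod 4, the ring of integers is ℤ[√-14] with discriminant 4·(-14) = -56.
89 ∤ -56, so 89 is unramified.
Euler's criterion: (-14)^44 mod 89 = 88. Thus (-14|89) = -1.
(-14/89) = -1, so 89 is inert.

89 remains inert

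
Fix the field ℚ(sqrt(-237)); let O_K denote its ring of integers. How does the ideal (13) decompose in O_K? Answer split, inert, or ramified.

split

-237 mod 4 = 3, hence disc K = 4·(-237) = -948 and O_K = ℤ[√-237].
disc(K) = -948 is not divisible by 13; 13 is unramified.
Euler's criterion: (-237)^6 mod 13 = 1. Thus (-237|13) = 1.
Legendre symbol 1 ⇒ 13 is split.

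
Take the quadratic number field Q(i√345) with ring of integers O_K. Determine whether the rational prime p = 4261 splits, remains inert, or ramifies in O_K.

Since -345 ≢ 1 mod 4, the ring of integers is ℤ[√-345] with discriminant 4·(-345) = -1380.
disc(K) = -1380 is not divisible by 4261; 4261 is unramified.
Compute (-345/4261) via Euler: 3916^((4261-1)/2) mod 4261 = 1, so (-345/4261) = 1.
(-345/4261) = 1, so 4261 splits.

4261 splits in O_K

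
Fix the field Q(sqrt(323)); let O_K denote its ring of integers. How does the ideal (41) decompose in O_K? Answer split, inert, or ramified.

Since 323 ≢ 1 mod 4, the ring of integers is ℤ[√323] with discriminant 4·323 = 1292.
disc(K) = 1292 is not divisible by 41; 41 is unramified.
Compute (323/41) via Euler: 36^((41-1)/2) mod 41 = 1, so (323/41) = 1.
(323/41) = 1, so 41 splits.

splits completely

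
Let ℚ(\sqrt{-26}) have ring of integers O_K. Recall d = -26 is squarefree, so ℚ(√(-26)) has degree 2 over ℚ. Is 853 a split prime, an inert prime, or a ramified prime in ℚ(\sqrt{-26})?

Since -26 ≢ 1 mod 4, the ring of integers is ℤ[√-26] with discriminant 4·(-26) = -104.
Since gcd(853, -104) = 1 the prime 853 does not ramify.
Compute (-26/853) via Euler: 827^((853-1)/2) mod 853 = 1, so (-26/853) = 1.
(-26/853) = 1, so 853 splits.

853 splits in O_K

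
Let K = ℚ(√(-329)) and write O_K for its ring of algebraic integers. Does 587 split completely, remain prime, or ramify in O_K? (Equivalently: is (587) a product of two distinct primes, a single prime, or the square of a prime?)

-329 mod 4 = 3, hence disc K = 4·(-329) = -1316 and O_K = ℤ[√-329].
587 ∤ -1316, so 587 is unramified.
Legendre symbol by Euler's criterion: (-329/587) ≡ (-329)^293 ≡ 586 (mod 587), i.e. (-329/587) = -1.
d is a non-residue mod p, hence 587 remains inert in O_K.

remains prime (inert)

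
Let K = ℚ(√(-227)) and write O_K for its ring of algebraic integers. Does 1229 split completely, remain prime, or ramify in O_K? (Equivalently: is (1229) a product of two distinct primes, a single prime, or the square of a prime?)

d = -227 ≡ 1 (mod 4), so O_K = ℤ[(1+√-227)/2] and disc(K) = d = -227.
1229 ∤ -227, so 1229 is unramified.
Compute (-227/1229) via Euler: 1002^((1229-1)/2) mod 1229 = 1228, so (-227/1229) = -1.
d is a non-residue mod p, hence 1229 remains inert in O_K.

p is inert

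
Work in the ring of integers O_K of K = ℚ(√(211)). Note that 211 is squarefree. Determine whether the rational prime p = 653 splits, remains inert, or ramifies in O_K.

653 splits in O_K

211 mod 4 = 3, hence disc K = 4·211 = 844 and O_K = ℤ[√211].
Since gcd(653, 844) = 1 the prime 653 does not ramify.
Compute (211/653) via Euler: 211^((653-1)/2) mod 653 = 1, so (211/653) = 1.
(211/653) = 1, so 653 splits.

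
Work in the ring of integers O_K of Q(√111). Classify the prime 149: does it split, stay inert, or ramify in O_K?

d = 111 ≡ 3 (mod 4), so O_K = ℤ[√111] and disc(K) = 4d = 444.
149 ∤ 444, so 149 is unramified.
Compute (111/149) via Euler: 111^((149-1)/2) mod 149 = 148, so (111/149) = -1.
(111/149) = -1, so 149 is inert.

p is inert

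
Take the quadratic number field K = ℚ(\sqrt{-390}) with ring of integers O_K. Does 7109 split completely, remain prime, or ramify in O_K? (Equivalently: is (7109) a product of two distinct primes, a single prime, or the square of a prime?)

p is inert

Since -390 ≢ 1 mod 4, the ring of integers is ℤ[√-390] with discriminant 4·(-390) = -1560.
7109 ∤ -1560, so 7109 is unramified.
Euler's criterion: (-390)^3554 mod 7109 = 7108. Thus (-390|7109) = -1.
d is a non-residue mod p, hence 7109 remains inert in O_K.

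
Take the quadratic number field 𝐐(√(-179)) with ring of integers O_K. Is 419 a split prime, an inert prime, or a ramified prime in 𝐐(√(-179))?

419 splits in O_K

Since -179 ≡ 1 mod 4, the ring of integers is ℤ[(1+√-179)/2] with discriminant -179.
disc(K) = -179 is not divisible by 419; 419 is unramified.
Euler's criterion: (-179)^209 mod 419 = 1. Thus (-179|419) = 1.
d is a quadratic residue mod p, hence 419 splits in O_K.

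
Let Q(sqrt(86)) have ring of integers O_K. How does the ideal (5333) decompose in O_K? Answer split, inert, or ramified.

Since 86 ≢ 1 mod 4, the ring of integers is ℤ[√86] with discriminant 4·86 = 344.
disc(K) = 344 is not divisible by 5333; 5333 is unramified.
Legendre symbol by Euler's criterion: (86/5333) ≡ 86^2666 ≡ 5332 (mod 5333), i.e. (86/5333) = -1.
d is a non-residue mod p, hence 5333 remains inert in O_K.

5333 remains inert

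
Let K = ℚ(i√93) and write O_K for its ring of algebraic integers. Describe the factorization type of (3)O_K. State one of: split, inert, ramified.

ramifies in O_K

-93 mod 4 = 3, hence disc K = 4·(-93) = -372 and O_K = ℤ[√-93].
Ramification test: 3 | -372. The prime 3 ramifies in K.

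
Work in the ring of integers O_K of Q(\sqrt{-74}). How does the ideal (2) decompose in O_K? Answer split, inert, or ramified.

Since -74 ≢ 1 mod 4, the ring of integers is ℤ[√-74] with discriminant 4·(-74) = -296.
2 divides disc(K) = -296, so 2 ramifies.

ramifies in O_K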